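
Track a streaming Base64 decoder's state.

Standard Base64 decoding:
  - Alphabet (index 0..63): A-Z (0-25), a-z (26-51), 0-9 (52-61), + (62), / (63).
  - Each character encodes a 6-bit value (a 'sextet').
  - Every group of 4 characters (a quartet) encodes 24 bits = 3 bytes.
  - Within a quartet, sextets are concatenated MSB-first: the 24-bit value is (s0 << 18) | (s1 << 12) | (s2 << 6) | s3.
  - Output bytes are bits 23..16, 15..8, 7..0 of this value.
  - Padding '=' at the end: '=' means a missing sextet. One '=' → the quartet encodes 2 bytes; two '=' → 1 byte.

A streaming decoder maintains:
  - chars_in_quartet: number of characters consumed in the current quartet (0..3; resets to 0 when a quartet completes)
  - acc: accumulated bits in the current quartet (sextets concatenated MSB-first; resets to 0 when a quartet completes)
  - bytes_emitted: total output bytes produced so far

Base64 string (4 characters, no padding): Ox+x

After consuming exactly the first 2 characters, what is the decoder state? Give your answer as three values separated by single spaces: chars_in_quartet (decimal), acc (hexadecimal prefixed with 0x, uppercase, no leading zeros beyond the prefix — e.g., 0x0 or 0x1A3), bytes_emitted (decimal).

Answer: 2 0x3B1 0

Derivation:
After char 0 ('O'=14): chars_in_quartet=1 acc=0xE bytes_emitted=0
After char 1 ('x'=49): chars_in_quartet=2 acc=0x3B1 bytes_emitted=0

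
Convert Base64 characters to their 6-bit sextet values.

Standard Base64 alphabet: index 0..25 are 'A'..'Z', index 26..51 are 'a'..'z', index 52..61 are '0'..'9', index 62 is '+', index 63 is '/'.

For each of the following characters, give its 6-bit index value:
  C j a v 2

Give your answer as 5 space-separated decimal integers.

Answer: 2 35 26 47 54

Derivation:
'C': A..Z range, ord('C') − ord('A') = 2
'j': a..z range, 26 + ord('j') − ord('a') = 35
'a': a..z range, 26 + ord('a') − ord('a') = 26
'v': a..z range, 26 + ord('v') − ord('a') = 47
'2': 0..9 range, 52 + ord('2') − ord('0') = 54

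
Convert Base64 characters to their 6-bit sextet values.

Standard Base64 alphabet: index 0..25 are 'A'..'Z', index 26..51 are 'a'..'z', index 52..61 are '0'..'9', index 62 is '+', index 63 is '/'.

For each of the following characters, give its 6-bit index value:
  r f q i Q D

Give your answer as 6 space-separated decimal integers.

Answer: 43 31 42 34 16 3

Derivation:
'r': a..z range, 26 + ord('r') − ord('a') = 43
'f': a..z range, 26 + ord('f') − ord('a') = 31
'q': a..z range, 26 + ord('q') − ord('a') = 42
'i': a..z range, 26 + ord('i') − ord('a') = 34
'Q': A..Z range, ord('Q') − ord('A') = 16
'D': A..Z range, ord('D') − ord('A') = 3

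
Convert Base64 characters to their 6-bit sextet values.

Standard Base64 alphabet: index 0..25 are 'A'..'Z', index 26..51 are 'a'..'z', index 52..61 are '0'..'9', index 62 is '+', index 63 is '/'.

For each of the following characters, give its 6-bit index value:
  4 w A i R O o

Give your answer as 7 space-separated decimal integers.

'4': 0..9 range, 52 + ord('4') − ord('0') = 56
'w': a..z range, 26 + ord('w') − ord('a') = 48
'A': A..Z range, ord('A') − ord('A') = 0
'i': a..z range, 26 + ord('i') − ord('a') = 34
'R': A..Z range, ord('R') − ord('A') = 17
'O': A..Z range, ord('O') − ord('A') = 14
'o': a..z range, 26 + ord('o') − ord('a') = 40

Answer: 56 48 0 34 17 14 40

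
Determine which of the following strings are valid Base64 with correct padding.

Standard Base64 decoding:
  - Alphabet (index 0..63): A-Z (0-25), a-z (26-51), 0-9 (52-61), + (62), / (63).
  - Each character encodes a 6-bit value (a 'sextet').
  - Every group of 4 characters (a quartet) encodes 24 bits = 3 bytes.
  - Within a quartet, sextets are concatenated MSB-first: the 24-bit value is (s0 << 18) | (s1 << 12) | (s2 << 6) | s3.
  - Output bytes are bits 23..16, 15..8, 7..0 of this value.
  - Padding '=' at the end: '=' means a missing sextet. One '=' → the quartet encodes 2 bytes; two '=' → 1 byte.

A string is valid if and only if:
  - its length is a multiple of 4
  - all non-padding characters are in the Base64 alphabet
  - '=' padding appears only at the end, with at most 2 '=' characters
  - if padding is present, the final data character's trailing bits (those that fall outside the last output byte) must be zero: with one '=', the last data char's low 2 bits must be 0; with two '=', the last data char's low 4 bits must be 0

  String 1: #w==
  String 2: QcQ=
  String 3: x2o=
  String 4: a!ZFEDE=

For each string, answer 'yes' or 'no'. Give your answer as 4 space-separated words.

String 1: '#w==' → invalid (bad char(s): ['#'])
String 2: 'QcQ=' → valid
String 3: 'x2o=' → valid
String 4: 'a!ZFEDE=' → invalid (bad char(s): ['!'])

Answer: no yes yes no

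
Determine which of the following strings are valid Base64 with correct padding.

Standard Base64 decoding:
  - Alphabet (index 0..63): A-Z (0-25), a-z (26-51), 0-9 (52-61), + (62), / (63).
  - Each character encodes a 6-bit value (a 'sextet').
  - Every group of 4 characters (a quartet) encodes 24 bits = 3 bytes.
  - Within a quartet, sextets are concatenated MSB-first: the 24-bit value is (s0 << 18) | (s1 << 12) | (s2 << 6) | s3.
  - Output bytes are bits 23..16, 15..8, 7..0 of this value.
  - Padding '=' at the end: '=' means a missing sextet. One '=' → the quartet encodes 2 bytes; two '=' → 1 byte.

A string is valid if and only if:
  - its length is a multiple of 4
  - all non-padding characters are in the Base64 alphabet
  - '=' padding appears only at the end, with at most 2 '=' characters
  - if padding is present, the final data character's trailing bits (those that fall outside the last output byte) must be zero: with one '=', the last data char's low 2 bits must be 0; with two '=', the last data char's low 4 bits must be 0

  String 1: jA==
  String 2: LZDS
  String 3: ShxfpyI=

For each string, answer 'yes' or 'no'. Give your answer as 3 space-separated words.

String 1: 'jA==' → valid
String 2: 'LZDS' → valid
String 3: 'ShxfpyI=' → valid

Answer: yes yes yes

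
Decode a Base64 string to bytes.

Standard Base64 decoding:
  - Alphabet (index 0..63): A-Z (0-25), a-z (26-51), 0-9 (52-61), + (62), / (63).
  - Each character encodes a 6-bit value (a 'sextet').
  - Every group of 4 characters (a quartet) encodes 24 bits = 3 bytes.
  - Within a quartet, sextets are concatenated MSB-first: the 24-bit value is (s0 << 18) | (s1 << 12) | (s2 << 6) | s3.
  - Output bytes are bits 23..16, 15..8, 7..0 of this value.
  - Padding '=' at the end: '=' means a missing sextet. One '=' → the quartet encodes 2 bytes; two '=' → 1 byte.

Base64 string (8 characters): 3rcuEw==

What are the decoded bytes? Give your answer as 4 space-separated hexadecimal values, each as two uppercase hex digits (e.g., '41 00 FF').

Answer: DE B7 2E 13

Derivation:
After char 0 ('3'=55): chars_in_quartet=1 acc=0x37 bytes_emitted=0
After char 1 ('r'=43): chars_in_quartet=2 acc=0xDEB bytes_emitted=0
After char 2 ('c'=28): chars_in_quartet=3 acc=0x37ADC bytes_emitted=0
After char 3 ('u'=46): chars_in_quartet=4 acc=0xDEB72E -> emit DE B7 2E, reset; bytes_emitted=3
After char 4 ('E'=4): chars_in_quartet=1 acc=0x4 bytes_emitted=3
After char 5 ('w'=48): chars_in_quartet=2 acc=0x130 bytes_emitted=3
Padding '==': partial quartet acc=0x130 -> emit 13; bytes_emitted=4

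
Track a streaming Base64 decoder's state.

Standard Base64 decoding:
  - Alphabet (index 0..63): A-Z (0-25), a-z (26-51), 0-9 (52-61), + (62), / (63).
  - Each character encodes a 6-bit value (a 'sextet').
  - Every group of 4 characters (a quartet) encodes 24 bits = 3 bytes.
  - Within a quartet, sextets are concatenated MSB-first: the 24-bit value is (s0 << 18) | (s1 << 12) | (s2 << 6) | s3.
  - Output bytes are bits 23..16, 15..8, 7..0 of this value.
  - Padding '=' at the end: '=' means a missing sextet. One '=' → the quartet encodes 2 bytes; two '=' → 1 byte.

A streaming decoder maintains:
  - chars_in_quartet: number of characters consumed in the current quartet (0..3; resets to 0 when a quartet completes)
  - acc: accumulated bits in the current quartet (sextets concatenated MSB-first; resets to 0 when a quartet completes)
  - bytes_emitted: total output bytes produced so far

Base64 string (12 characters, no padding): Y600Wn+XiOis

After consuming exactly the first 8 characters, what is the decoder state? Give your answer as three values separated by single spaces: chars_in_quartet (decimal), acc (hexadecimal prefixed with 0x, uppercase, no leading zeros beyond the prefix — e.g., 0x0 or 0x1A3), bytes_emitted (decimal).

After char 0 ('Y'=24): chars_in_quartet=1 acc=0x18 bytes_emitted=0
After char 1 ('6'=58): chars_in_quartet=2 acc=0x63A bytes_emitted=0
After char 2 ('0'=52): chars_in_quartet=3 acc=0x18EB4 bytes_emitted=0
After char 3 ('0'=52): chars_in_quartet=4 acc=0x63AD34 -> emit 63 AD 34, reset; bytes_emitted=3
After char 4 ('W'=22): chars_in_quartet=1 acc=0x16 bytes_emitted=3
After char 5 ('n'=39): chars_in_quartet=2 acc=0x5A7 bytes_emitted=3
After char 6 ('+'=62): chars_in_quartet=3 acc=0x169FE bytes_emitted=3
After char 7 ('X'=23): chars_in_quartet=4 acc=0x5A7F97 -> emit 5A 7F 97, reset; bytes_emitted=6

Answer: 0 0x0 6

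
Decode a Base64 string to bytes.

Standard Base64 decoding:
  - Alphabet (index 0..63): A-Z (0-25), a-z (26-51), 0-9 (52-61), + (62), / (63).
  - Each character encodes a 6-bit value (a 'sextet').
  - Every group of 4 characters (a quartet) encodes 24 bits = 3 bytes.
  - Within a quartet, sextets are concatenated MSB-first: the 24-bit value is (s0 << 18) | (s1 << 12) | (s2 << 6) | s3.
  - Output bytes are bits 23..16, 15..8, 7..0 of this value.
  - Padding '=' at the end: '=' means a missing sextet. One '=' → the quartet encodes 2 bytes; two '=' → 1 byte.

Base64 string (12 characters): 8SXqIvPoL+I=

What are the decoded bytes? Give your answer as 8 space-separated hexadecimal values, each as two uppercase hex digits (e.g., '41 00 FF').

After char 0 ('8'=60): chars_in_quartet=1 acc=0x3C bytes_emitted=0
After char 1 ('S'=18): chars_in_quartet=2 acc=0xF12 bytes_emitted=0
After char 2 ('X'=23): chars_in_quartet=3 acc=0x3C497 bytes_emitted=0
After char 3 ('q'=42): chars_in_quartet=4 acc=0xF125EA -> emit F1 25 EA, reset; bytes_emitted=3
After char 4 ('I'=8): chars_in_quartet=1 acc=0x8 bytes_emitted=3
After char 5 ('v'=47): chars_in_quartet=2 acc=0x22F bytes_emitted=3
After char 6 ('P'=15): chars_in_quartet=3 acc=0x8BCF bytes_emitted=3
After char 7 ('o'=40): chars_in_quartet=4 acc=0x22F3E8 -> emit 22 F3 E8, reset; bytes_emitted=6
After char 8 ('L'=11): chars_in_quartet=1 acc=0xB bytes_emitted=6
After char 9 ('+'=62): chars_in_quartet=2 acc=0x2FE bytes_emitted=6
After char 10 ('I'=8): chars_in_quartet=3 acc=0xBF88 bytes_emitted=6
Padding '=': partial quartet acc=0xBF88 -> emit 2F E2; bytes_emitted=8

Answer: F1 25 EA 22 F3 E8 2F E2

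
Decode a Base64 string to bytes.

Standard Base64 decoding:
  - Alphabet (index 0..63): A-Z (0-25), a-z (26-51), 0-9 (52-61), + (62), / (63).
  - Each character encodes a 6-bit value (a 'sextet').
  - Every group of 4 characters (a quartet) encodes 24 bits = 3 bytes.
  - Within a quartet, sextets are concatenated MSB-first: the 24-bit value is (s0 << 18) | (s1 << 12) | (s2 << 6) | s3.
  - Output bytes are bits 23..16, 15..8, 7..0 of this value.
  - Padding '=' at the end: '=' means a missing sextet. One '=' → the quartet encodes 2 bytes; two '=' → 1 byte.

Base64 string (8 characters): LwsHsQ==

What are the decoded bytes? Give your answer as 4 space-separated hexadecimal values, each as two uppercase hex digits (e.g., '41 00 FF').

After char 0 ('L'=11): chars_in_quartet=1 acc=0xB bytes_emitted=0
After char 1 ('w'=48): chars_in_quartet=2 acc=0x2F0 bytes_emitted=0
After char 2 ('s'=44): chars_in_quartet=3 acc=0xBC2C bytes_emitted=0
After char 3 ('H'=7): chars_in_quartet=4 acc=0x2F0B07 -> emit 2F 0B 07, reset; bytes_emitted=3
After char 4 ('s'=44): chars_in_quartet=1 acc=0x2C bytes_emitted=3
After char 5 ('Q'=16): chars_in_quartet=2 acc=0xB10 bytes_emitted=3
Padding '==': partial quartet acc=0xB10 -> emit B1; bytes_emitted=4

Answer: 2F 0B 07 B1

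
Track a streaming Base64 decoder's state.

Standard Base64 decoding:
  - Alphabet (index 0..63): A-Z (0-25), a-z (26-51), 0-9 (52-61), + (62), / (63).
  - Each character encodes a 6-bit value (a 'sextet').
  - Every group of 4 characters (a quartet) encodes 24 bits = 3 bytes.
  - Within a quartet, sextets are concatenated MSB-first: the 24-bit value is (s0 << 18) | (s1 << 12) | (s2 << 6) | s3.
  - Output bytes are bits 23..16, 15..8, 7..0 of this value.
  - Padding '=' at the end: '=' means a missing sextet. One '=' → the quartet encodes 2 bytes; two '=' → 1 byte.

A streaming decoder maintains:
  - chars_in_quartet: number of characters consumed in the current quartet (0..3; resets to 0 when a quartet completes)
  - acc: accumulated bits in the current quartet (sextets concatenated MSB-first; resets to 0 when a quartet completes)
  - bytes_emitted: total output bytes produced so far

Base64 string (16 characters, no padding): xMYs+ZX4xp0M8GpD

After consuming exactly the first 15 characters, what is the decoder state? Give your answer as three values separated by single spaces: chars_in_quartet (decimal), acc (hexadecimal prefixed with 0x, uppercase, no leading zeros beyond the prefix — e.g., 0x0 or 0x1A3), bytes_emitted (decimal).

After char 0 ('x'=49): chars_in_quartet=1 acc=0x31 bytes_emitted=0
After char 1 ('M'=12): chars_in_quartet=2 acc=0xC4C bytes_emitted=0
After char 2 ('Y'=24): chars_in_quartet=3 acc=0x31318 bytes_emitted=0
After char 3 ('s'=44): chars_in_quartet=4 acc=0xC4C62C -> emit C4 C6 2C, reset; bytes_emitted=3
After char 4 ('+'=62): chars_in_quartet=1 acc=0x3E bytes_emitted=3
After char 5 ('Z'=25): chars_in_quartet=2 acc=0xF99 bytes_emitted=3
After char 6 ('X'=23): chars_in_quartet=3 acc=0x3E657 bytes_emitted=3
After char 7 ('4'=56): chars_in_quartet=4 acc=0xF995F8 -> emit F9 95 F8, reset; bytes_emitted=6
After char 8 ('x'=49): chars_in_quartet=1 acc=0x31 bytes_emitted=6
After char 9 ('p'=41): chars_in_quartet=2 acc=0xC69 bytes_emitted=6
After char 10 ('0'=52): chars_in_quartet=3 acc=0x31A74 bytes_emitted=6
After char 11 ('M'=12): chars_in_quartet=4 acc=0xC69D0C -> emit C6 9D 0C, reset; bytes_emitted=9
After char 12 ('8'=60): chars_in_quartet=1 acc=0x3C bytes_emitted=9
After char 13 ('G'=6): chars_in_quartet=2 acc=0xF06 bytes_emitted=9
After char 14 ('p'=41): chars_in_quartet=3 acc=0x3C1A9 bytes_emitted=9

Answer: 3 0x3C1A9 9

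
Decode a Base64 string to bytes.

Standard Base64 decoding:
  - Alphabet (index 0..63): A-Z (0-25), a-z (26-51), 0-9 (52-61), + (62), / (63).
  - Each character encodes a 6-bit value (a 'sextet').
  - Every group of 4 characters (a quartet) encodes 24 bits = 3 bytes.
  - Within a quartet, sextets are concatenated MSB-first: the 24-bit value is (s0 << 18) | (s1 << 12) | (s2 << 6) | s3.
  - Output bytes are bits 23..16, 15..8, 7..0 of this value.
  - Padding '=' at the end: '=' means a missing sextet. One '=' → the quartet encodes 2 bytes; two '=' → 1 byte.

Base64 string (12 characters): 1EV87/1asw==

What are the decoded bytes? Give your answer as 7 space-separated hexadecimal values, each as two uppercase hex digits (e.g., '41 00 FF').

Answer: D4 45 7C EF FD 5A B3

Derivation:
After char 0 ('1'=53): chars_in_quartet=1 acc=0x35 bytes_emitted=0
After char 1 ('E'=4): chars_in_quartet=2 acc=0xD44 bytes_emitted=0
After char 2 ('V'=21): chars_in_quartet=3 acc=0x35115 bytes_emitted=0
After char 3 ('8'=60): chars_in_quartet=4 acc=0xD4457C -> emit D4 45 7C, reset; bytes_emitted=3
After char 4 ('7'=59): chars_in_quartet=1 acc=0x3B bytes_emitted=3
After char 5 ('/'=63): chars_in_quartet=2 acc=0xEFF bytes_emitted=3
After char 6 ('1'=53): chars_in_quartet=3 acc=0x3BFF5 bytes_emitted=3
After char 7 ('a'=26): chars_in_quartet=4 acc=0xEFFD5A -> emit EF FD 5A, reset; bytes_emitted=6
After char 8 ('s'=44): chars_in_quartet=1 acc=0x2C bytes_emitted=6
After char 9 ('w'=48): chars_in_quartet=2 acc=0xB30 bytes_emitted=6
Padding '==': partial quartet acc=0xB30 -> emit B3; bytes_emitted=7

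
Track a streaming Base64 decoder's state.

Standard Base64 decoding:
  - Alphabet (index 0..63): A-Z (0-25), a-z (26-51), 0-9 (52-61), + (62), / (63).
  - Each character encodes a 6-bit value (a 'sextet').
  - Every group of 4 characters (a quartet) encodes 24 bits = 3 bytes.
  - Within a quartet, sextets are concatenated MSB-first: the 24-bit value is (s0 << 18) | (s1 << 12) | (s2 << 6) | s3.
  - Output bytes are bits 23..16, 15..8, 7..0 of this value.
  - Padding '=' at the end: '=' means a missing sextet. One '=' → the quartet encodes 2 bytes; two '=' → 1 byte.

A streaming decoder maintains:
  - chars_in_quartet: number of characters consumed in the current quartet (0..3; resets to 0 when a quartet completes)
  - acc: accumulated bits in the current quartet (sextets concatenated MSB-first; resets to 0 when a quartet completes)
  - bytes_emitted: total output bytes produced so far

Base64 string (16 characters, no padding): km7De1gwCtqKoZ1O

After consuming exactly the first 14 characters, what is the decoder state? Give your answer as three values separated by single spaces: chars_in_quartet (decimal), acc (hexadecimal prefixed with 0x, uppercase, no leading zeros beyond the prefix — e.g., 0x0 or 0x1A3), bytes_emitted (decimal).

Answer: 2 0xA19 9

Derivation:
After char 0 ('k'=36): chars_in_quartet=1 acc=0x24 bytes_emitted=0
After char 1 ('m'=38): chars_in_quartet=2 acc=0x926 bytes_emitted=0
After char 2 ('7'=59): chars_in_quartet=3 acc=0x249BB bytes_emitted=0
After char 3 ('D'=3): chars_in_quartet=4 acc=0x926EC3 -> emit 92 6E C3, reset; bytes_emitted=3
After char 4 ('e'=30): chars_in_quartet=1 acc=0x1E bytes_emitted=3
After char 5 ('1'=53): chars_in_quartet=2 acc=0x7B5 bytes_emitted=3
After char 6 ('g'=32): chars_in_quartet=3 acc=0x1ED60 bytes_emitted=3
After char 7 ('w'=48): chars_in_quartet=4 acc=0x7B5830 -> emit 7B 58 30, reset; bytes_emitted=6
After char 8 ('C'=2): chars_in_quartet=1 acc=0x2 bytes_emitted=6
After char 9 ('t'=45): chars_in_quartet=2 acc=0xAD bytes_emitted=6
After char 10 ('q'=42): chars_in_quartet=3 acc=0x2B6A bytes_emitted=6
After char 11 ('K'=10): chars_in_quartet=4 acc=0xADA8A -> emit 0A DA 8A, reset; bytes_emitted=9
After char 12 ('o'=40): chars_in_quartet=1 acc=0x28 bytes_emitted=9
After char 13 ('Z'=25): chars_in_quartet=2 acc=0xA19 bytes_emitted=9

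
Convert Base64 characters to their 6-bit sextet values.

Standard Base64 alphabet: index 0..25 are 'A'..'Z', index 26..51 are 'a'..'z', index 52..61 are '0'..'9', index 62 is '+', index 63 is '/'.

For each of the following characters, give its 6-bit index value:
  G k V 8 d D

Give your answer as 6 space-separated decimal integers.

Answer: 6 36 21 60 29 3

Derivation:
'G': A..Z range, ord('G') − ord('A') = 6
'k': a..z range, 26 + ord('k') − ord('a') = 36
'V': A..Z range, ord('V') − ord('A') = 21
'8': 0..9 range, 52 + ord('8') − ord('0') = 60
'd': a..z range, 26 + ord('d') − ord('a') = 29
'D': A..Z range, ord('D') − ord('A') = 3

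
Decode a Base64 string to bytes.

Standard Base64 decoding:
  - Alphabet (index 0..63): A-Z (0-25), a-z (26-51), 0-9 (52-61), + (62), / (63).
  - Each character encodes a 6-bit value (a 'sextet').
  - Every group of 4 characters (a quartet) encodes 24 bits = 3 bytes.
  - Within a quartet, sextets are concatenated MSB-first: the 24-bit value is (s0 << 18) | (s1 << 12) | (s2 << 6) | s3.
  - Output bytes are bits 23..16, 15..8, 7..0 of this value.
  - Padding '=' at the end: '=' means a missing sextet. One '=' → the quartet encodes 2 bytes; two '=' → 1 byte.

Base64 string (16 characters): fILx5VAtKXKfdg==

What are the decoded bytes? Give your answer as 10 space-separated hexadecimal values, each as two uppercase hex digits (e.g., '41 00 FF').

Answer: 7C 82 F1 E5 50 2D 29 72 9F 76

Derivation:
After char 0 ('f'=31): chars_in_quartet=1 acc=0x1F bytes_emitted=0
After char 1 ('I'=8): chars_in_quartet=2 acc=0x7C8 bytes_emitted=0
After char 2 ('L'=11): chars_in_quartet=3 acc=0x1F20B bytes_emitted=0
After char 3 ('x'=49): chars_in_quartet=4 acc=0x7C82F1 -> emit 7C 82 F1, reset; bytes_emitted=3
After char 4 ('5'=57): chars_in_quartet=1 acc=0x39 bytes_emitted=3
After char 5 ('V'=21): chars_in_quartet=2 acc=0xE55 bytes_emitted=3
After char 6 ('A'=0): chars_in_quartet=3 acc=0x39540 bytes_emitted=3
After char 7 ('t'=45): chars_in_quartet=4 acc=0xE5502D -> emit E5 50 2D, reset; bytes_emitted=6
After char 8 ('K'=10): chars_in_quartet=1 acc=0xA bytes_emitted=6
After char 9 ('X'=23): chars_in_quartet=2 acc=0x297 bytes_emitted=6
After char 10 ('K'=10): chars_in_quartet=3 acc=0xA5CA bytes_emitted=6
After char 11 ('f'=31): chars_in_quartet=4 acc=0x29729F -> emit 29 72 9F, reset; bytes_emitted=9
After char 12 ('d'=29): chars_in_quartet=1 acc=0x1D bytes_emitted=9
After char 13 ('g'=32): chars_in_quartet=2 acc=0x760 bytes_emitted=9
Padding '==': partial quartet acc=0x760 -> emit 76; bytes_emitted=10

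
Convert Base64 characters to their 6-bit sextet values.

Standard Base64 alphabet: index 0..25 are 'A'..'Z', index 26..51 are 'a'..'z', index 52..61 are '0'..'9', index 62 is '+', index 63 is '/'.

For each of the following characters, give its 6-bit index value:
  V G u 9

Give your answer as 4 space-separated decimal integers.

Answer: 21 6 46 61

Derivation:
'V': A..Z range, ord('V') − ord('A') = 21
'G': A..Z range, ord('G') − ord('A') = 6
'u': a..z range, 26 + ord('u') − ord('a') = 46
'9': 0..9 range, 52 + ord('9') − ord('0') = 61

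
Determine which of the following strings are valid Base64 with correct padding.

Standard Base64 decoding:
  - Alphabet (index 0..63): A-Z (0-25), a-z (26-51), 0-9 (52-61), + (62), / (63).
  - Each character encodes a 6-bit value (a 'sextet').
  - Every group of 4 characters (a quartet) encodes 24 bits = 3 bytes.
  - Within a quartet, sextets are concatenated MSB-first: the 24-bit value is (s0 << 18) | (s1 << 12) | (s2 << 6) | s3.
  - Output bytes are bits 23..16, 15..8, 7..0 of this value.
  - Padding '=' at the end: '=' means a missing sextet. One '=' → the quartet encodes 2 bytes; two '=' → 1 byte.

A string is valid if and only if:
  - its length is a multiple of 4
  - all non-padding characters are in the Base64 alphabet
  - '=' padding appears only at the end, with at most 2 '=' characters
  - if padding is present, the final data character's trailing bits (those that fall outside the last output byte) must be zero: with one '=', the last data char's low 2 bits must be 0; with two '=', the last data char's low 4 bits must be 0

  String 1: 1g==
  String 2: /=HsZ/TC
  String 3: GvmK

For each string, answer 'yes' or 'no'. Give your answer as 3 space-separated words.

Answer: yes no yes

Derivation:
String 1: '1g==' → valid
String 2: '/=HsZ/TC' → invalid (bad char(s): ['=']; '=' in middle)
String 3: 'GvmK' → valid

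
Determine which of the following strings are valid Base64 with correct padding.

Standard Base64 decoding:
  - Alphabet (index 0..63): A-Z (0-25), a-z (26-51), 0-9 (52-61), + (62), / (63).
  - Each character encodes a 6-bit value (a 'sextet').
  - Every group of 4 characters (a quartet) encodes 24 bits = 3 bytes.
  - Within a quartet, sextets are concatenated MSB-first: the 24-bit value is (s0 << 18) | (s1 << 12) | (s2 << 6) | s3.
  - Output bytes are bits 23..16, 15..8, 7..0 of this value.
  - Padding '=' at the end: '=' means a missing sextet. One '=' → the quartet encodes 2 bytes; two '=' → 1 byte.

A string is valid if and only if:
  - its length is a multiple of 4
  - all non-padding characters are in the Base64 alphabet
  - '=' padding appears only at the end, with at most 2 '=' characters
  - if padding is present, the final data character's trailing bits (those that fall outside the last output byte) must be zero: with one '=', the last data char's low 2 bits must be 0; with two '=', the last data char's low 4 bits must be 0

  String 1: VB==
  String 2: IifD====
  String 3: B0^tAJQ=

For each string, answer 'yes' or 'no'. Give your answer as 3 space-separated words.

String 1: 'VB==' → invalid (bad trailing bits)
String 2: 'IifD====' → invalid (4 pad chars (max 2))
String 3: 'B0^tAJQ=' → invalid (bad char(s): ['^'])

Answer: no no no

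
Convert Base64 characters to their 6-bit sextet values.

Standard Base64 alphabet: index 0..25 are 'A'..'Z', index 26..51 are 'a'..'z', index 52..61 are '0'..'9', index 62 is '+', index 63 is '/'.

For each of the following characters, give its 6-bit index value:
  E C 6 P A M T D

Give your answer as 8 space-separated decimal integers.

'E': A..Z range, ord('E') − ord('A') = 4
'C': A..Z range, ord('C') − ord('A') = 2
'6': 0..9 range, 52 + ord('6') − ord('0') = 58
'P': A..Z range, ord('P') − ord('A') = 15
'A': A..Z range, ord('A') − ord('A') = 0
'M': A..Z range, ord('M') − ord('A') = 12
'T': A..Z range, ord('T') − ord('A') = 19
'D': A..Z range, ord('D') − ord('A') = 3

Answer: 4 2 58 15 0 12 19 3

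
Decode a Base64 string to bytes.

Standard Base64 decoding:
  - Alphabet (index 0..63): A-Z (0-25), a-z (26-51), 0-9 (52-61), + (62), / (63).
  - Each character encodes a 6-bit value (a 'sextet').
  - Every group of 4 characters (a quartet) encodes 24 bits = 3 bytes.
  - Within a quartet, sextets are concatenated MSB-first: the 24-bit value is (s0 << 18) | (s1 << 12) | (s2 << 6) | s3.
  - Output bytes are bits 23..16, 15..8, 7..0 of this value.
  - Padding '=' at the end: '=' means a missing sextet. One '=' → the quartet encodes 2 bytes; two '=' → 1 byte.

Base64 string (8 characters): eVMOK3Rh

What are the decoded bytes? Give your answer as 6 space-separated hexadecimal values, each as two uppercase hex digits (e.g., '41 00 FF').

After char 0 ('e'=30): chars_in_quartet=1 acc=0x1E bytes_emitted=0
After char 1 ('V'=21): chars_in_quartet=2 acc=0x795 bytes_emitted=0
After char 2 ('M'=12): chars_in_quartet=3 acc=0x1E54C bytes_emitted=0
After char 3 ('O'=14): chars_in_quartet=4 acc=0x79530E -> emit 79 53 0E, reset; bytes_emitted=3
After char 4 ('K'=10): chars_in_quartet=1 acc=0xA bytes_emitted=3
After char 5 ('3'=55): chars_in_quartet=2 acc=0x2B7 bytes_emitted=3
After char 6 ('R'=17): chars_in_quartet=3 acc=0xADD1 bytes_emitted=3
After char 7 ('h'=33): chars_in_quartet=4 acc=0x2B7461 -> emit 2B 74 61, reset; bytes_emitted=6

Answer: 79 53 0E 2B 74 61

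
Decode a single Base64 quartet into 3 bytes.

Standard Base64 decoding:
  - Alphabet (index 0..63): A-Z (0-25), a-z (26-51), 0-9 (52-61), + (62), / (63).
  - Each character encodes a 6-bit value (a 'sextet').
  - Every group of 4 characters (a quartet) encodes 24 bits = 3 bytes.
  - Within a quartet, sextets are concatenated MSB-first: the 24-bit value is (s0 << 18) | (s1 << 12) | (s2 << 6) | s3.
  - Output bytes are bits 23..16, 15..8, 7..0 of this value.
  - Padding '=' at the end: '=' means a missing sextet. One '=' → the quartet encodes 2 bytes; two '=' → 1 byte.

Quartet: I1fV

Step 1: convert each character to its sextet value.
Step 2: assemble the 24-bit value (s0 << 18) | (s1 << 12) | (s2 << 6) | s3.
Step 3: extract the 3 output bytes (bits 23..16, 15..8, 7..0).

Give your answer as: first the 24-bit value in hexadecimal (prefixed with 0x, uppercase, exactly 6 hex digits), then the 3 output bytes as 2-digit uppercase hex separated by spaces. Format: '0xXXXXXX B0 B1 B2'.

Sextets: I=8, 1=53, f=31, V=21
24-bit: (8<<18) | (53<<12) | (31<<6) | 21
      = 0x200000 | 0x035000 | 0x0007C0 | 0x000015
      = 0x2357D5
Bytes: (v>>16)&0xFF=23, (v>>8)&0xFF=57, v&0xFF=D5

Answer: 0x2357D5 23 57 D5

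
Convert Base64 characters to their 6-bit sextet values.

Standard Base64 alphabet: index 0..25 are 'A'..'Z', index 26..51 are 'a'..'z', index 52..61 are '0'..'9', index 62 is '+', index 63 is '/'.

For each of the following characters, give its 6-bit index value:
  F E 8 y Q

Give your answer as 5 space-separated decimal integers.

'F': A..Z range, ord('F') − ord('A') = 5
'E': A..Z range, ord('E') − ord('A') = 4
'8': 0..9 range, 52 + ord('8') − ord('0') = 60
'y': a..z range, 26 + ord('y') − ord('a') = 50
'Q': A..Z range, ord('Q') − ord('A') = 16

Answer: 5 4 60 50 16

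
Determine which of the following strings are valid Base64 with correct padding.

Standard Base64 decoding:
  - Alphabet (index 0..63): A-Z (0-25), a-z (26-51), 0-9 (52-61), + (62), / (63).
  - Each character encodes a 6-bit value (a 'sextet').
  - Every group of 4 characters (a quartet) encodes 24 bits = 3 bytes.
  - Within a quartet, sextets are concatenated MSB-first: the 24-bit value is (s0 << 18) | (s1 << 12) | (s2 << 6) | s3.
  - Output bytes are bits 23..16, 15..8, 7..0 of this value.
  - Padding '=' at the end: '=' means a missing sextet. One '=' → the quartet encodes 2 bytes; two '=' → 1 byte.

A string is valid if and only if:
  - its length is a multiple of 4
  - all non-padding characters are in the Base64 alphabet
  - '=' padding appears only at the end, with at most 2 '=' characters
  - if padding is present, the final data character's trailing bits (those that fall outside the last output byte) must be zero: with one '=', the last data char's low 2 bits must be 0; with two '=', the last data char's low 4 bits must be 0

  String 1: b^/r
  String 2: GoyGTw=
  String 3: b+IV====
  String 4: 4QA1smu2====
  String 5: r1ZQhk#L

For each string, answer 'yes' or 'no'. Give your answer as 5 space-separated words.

Answer: no no no no no

Derivation:
String 1: 'b^/r' → invalid (bad char(s): ['^'])
String 2: 'GoyGTw=' → invalid (len=7 not mult of 4)
String 3: 'b+IV====' → invalid (4 pad chars (max 2))
String 4: '4QA1smu2====' → invalid (4 pad chars (max 2))
String 5: 'r1ZQhk#L' → invalid (bad char(s): ['#'])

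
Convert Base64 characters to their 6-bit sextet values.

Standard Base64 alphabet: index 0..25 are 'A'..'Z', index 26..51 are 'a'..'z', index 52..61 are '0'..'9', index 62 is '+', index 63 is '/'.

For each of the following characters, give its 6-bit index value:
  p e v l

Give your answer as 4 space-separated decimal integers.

Answer: 41 30 47 37

Derivation:
'p': a..z range, 26 + ord('p') − ord('a') = 41
'e': a..z range, 26 + ord('e') − ord('a') = 30
'v': a..z range, 26 + ord('v') − ord('a') = 47
'l': a..z range, 26 + ord('l') − ord('a') = 37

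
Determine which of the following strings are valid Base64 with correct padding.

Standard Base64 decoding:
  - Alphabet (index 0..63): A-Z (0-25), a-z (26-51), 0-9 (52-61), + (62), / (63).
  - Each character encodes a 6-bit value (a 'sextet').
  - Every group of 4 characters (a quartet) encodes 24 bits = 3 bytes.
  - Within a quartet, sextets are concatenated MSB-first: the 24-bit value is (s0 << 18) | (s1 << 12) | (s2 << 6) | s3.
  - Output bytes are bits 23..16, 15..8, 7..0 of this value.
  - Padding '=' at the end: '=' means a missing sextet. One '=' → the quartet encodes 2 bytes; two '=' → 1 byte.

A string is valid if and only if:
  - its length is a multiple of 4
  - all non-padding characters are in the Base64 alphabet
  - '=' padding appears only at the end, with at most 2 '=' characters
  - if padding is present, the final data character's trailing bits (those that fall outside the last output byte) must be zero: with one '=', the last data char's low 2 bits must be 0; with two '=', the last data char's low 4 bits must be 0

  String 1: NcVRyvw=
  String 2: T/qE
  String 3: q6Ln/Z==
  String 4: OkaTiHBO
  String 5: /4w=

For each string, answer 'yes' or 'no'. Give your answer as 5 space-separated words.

String 1: 'NcVRyvw=' → valid
String 2: 'T/qE' → valid
String 3: 'q6Ln/Z==' → invalid (bad trailing bits)
String 4: 'OkaTiHBO' → valid
String 5: '/4w=' → valid

Answer: yes yes no yes yes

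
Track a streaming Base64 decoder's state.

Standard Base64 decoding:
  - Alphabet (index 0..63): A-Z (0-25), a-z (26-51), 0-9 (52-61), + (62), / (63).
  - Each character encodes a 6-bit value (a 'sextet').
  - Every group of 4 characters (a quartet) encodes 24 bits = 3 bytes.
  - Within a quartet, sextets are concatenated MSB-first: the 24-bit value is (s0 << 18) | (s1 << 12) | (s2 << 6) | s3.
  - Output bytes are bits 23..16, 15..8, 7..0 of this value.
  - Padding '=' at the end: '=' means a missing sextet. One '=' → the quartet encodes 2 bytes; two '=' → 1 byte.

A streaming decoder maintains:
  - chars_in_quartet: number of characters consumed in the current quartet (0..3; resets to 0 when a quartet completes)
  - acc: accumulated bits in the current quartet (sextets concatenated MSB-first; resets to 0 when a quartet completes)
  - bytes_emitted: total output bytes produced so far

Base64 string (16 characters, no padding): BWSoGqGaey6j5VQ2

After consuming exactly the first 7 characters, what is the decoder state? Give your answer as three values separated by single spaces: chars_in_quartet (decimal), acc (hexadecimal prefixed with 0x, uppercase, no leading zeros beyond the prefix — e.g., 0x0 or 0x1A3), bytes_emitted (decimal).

After char 0 ('B'=1): chars_in_quartet=1 acc=0x1 bytes_emitted=0
After char 1 ('W'=22): chars_in_quartet=2 acc=0x56 bytes_emitted=0
After char 2 ('S'=18): chars_in_quartet=3 acc=0x1592 bytes_emitted=0
After char 3 ('o'=40): chars_in_quartet=4 acc=0x564A8 -> emit 05 64 A8, reset; bytes_emitted=3
After char 4 ('G'=6): chars_in_quartet=1 acc=0x6 bytes_emitted=3
After char 5 ('q'=42): chars_in_quartet=2 acc=0x1AA bytes_emitted=3
After char 6 ('G'=6): chars_in_quartet=3 acc=0x6A86 bytes_emitted=3

Answer: 3 0x6A86 3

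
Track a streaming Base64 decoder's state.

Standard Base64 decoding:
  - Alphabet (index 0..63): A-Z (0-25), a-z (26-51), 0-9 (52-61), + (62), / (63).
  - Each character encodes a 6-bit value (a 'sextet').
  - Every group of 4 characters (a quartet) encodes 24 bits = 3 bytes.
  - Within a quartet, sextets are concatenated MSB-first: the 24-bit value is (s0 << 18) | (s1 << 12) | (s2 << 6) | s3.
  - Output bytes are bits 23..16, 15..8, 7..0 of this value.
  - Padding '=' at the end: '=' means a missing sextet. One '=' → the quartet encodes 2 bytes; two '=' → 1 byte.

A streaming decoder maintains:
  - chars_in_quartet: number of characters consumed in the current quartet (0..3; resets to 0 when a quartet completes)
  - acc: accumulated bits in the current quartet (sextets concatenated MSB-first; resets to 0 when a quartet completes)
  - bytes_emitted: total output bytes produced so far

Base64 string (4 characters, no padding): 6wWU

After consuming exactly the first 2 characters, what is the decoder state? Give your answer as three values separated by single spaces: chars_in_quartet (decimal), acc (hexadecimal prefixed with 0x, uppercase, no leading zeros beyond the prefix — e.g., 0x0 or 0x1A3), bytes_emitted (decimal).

Answer: 2 0xEB0 0

Derivation:
After char 0 ('6'=58): chars_in_quartet=1 acc=0x3A bytes_emitted=0
After char 1 ('w'=48): chars_in_quartet=2 acc=0xEB0 bytes_emitted=0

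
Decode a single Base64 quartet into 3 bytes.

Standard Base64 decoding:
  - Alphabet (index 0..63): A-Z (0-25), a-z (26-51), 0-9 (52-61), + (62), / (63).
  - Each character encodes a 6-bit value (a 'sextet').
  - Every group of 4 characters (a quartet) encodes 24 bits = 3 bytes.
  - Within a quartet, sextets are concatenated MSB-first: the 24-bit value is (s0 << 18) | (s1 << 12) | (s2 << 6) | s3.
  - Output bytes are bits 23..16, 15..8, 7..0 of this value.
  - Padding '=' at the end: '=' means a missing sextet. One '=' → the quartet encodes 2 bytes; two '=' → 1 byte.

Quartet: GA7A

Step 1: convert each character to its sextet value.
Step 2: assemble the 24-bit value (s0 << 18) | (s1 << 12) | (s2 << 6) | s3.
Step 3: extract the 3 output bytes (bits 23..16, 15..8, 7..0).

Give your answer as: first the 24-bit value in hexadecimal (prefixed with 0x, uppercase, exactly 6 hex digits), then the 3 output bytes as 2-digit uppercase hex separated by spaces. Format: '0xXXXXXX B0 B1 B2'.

Sextets: G=6, A=0, 7=59, A=0
24-bit: (6<<18) | (0<<12) | (59<<6) | 0
      = 0x180000 | 0x000000 | 0x000EC0 | 0x000000
      = 0x180EC0
Bytes: (v>>16)&0xFF=18, (v>>8)&0xFF=0E, v&0xFF=C0

Answer: 0x180EC0 18 0E C0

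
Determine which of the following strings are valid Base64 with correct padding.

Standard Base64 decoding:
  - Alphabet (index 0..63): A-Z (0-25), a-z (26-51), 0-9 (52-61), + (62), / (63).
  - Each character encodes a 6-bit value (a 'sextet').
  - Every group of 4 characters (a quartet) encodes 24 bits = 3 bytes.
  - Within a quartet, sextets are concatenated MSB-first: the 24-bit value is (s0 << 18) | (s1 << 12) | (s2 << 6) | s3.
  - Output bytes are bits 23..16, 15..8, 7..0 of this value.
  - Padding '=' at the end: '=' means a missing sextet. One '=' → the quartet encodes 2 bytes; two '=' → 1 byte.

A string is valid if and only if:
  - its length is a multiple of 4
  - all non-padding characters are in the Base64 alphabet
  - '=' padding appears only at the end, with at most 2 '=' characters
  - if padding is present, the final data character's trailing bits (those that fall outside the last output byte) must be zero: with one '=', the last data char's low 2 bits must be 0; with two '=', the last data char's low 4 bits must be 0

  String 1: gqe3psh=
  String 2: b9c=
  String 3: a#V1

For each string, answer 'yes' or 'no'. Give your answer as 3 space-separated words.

Answer: no yes no

Derivation:
String 1: 'gqe3psh=' → invalid (bad trailing bits)
String 2: 'b9c=' → valid
String 3: 'a#V1' → invalid (bad char(s): ['#'])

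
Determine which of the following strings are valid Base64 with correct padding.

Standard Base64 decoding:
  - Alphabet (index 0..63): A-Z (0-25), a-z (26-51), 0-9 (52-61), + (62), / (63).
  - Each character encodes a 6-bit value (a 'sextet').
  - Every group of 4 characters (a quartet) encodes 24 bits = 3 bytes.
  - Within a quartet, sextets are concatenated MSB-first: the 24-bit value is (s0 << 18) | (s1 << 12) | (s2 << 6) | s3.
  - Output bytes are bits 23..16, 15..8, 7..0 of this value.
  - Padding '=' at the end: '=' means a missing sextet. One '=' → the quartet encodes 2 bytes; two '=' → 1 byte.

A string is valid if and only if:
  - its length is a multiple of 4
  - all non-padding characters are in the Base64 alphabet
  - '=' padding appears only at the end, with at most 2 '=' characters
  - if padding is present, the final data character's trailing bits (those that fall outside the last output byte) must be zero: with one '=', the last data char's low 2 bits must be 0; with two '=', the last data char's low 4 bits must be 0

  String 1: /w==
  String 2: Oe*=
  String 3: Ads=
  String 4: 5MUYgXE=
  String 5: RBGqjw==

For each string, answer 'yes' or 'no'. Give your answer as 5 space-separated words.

String 1: '/w==' → valid
String 2: 'Oe*=' → invalid (bad char(s): ['*'])
String 3: 'Ads=' → valid
String 4: '5MUYgXE=' → valid
String 5: 'RBGqjw==' → valid

Answer: yes no yes yes yes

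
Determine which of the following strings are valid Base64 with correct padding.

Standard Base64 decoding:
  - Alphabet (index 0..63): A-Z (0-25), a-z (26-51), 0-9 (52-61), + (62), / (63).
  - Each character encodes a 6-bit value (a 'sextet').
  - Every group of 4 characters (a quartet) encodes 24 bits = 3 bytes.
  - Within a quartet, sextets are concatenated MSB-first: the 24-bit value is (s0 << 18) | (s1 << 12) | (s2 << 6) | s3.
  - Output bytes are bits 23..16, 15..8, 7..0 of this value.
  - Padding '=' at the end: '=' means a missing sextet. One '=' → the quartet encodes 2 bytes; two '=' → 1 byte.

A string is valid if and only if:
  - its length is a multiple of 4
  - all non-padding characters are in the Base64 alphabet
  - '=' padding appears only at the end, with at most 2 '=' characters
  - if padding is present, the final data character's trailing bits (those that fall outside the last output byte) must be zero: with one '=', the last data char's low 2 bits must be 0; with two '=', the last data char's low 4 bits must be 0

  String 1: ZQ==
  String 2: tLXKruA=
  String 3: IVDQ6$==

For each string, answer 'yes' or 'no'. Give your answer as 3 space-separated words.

Answer: yes yes no

Derivation:
String 1: 'ZQ==' → valid
String 2: 'tLXKruA=' → valid
String 3: 'IVDQ6$==' → invalid (bad char(s): ['$'])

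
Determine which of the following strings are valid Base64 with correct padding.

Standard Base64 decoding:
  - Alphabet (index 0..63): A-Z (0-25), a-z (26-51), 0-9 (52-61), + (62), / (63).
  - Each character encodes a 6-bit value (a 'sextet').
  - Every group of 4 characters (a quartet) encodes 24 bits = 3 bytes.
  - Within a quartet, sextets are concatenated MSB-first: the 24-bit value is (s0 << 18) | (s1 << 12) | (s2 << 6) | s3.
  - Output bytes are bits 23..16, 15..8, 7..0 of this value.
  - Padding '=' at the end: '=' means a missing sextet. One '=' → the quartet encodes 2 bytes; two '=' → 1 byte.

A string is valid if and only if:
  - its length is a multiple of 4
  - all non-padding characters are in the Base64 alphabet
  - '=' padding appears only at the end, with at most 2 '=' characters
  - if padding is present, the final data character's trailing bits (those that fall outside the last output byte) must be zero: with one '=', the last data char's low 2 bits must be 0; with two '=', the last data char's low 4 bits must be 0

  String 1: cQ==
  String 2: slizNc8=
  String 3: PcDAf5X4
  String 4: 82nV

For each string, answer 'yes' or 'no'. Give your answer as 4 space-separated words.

String 1: 'cQ==' → valid
String 2: 'slizNc8=' → valid
String 3: 'PcDAf5X4' → valid
String 4: '82nV' → valid

Answer: yes yes yes yes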